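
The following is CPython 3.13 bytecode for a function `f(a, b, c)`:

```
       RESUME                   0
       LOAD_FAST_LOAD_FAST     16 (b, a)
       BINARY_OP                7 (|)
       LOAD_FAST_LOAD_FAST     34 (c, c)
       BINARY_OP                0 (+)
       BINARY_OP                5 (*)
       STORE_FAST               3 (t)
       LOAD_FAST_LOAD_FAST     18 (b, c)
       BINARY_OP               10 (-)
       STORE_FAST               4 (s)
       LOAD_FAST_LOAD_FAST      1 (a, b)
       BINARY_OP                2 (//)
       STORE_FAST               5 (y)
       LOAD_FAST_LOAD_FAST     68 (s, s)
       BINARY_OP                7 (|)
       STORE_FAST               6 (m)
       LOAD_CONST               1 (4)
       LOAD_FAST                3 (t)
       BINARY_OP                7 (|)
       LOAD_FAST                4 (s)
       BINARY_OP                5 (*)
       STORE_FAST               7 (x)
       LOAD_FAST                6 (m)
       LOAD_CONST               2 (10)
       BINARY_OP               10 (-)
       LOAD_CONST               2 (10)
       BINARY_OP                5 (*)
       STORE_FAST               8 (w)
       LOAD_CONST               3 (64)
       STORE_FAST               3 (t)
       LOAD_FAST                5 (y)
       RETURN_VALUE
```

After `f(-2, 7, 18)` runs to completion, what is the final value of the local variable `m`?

-11

LOAD_FAST_LOAD_FAST b,a → push 7,-2. Stack: [7, -2]
BINARY_OP | → 7 | -2 = -1. Stack: [-1]
LOAD_FAST_LOAD_FAST c,c → push 18,18. Stack: [-1, 18, 18]
BINARY_OP + → 18 + 18 = 36. Stack: [-1, 36]
BINARY_OP * → -1 * 36 = -36. Stack: [-36]
STORE_FAST t → t=-36. Stack: []
LOAD_FAST_LOAD_FAST b,c → push 7,18. Stack: [7, 18]
BINARY_OP - → 7 - 18 = -11. Stack: [-11]
STORE_FAST s → s=-11. Stack: []
LOAD_FAST_LOAD_FAST a,b → push -2,7. Stack: [-2, 7]
BINARY_OP // → -2 // 7 = -1. Stack: [-1]
STORE_FAST y → y=-1. Stack: []
LOAD_FAST_LOAD_FAST s,s → push -11,-11. Stack: [-11, -11]
BINARY_OP | → -11 | -11 = -11. Stack: [-11]
STORE_FAST m → m=-11. Stack: []
LOAD_CONST → push 4. Stack: [4]
LOAD_FAST t → push -36. Stack: [4, -36]
BINARY_OP | → 4 | -36 = -36. Stack: [-36]
LOAD_FAST s → push -11. Stack: [-36, -11]
BINARY_OP * → -36 * -11 = 396. Stack: [396]
STORE_FAST x → x=396. Stack: []
LOAD_FAST m → push -11. Stack: [-11]
LOAD_CONST → push 10. Stack: [-11, 10]
BINARY_OP - → -11 - 10 = -21. Stack: [-21]
LOAD_CONST → push 10. Stack: [-21, 10]
BINARY_OP * → -21 * 10 = -210. Stack: [-210]
STORE_FAST w → w=-210. Stack: []
LOAD_CONST → push 64. Stack: [64]
STORE_FAST t → t=64. Stack: []
LOAD_FAST y → push -1. Stack: [-1]
RETURN_VALUE → return -1.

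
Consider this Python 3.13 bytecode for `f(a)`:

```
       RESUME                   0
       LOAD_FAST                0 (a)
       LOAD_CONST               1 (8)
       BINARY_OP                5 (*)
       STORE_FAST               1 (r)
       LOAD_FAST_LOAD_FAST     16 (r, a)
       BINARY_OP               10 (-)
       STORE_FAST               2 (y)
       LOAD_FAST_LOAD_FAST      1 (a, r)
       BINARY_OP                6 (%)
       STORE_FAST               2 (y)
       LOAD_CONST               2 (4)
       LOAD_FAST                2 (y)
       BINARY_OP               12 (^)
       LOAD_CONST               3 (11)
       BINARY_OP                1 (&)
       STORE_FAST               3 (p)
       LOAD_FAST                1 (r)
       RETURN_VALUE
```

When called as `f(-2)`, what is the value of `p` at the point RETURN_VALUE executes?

10

LOAD_FAST a → push -2. Stack: [-2]
LOAD_CONST → push 8. Stack: [-2, 8]
BINARY_OP * → -2 * 8 = -16. Stack: [-16]
STORE_FAST r → r=-16. Stack: []
LOAD_FAST_LOAD_FAST r,a → push -16,-2. Stack: [-16, -2]
BINARY_OP - → -16 - -2 = -14. Stack: [-14]
STORE_FAST y → y=-14. Stack: []
LOAD_FAST_LOAD_FAST a,r → push -2,-16. Stack: [-2, -16]
BINARY_OP % → -2 % -16 = -2. Stack: [-2]
STORE_FAST y → y=-2. Stack: []
LOAD_CONST → push 4. Stack: [4]
LOAD_FAST y → push -2. Stack: [4, -2]
BINARY_OP ^ → 4 ^ -2 = -6. Stack: [-6]
LOAD_CONST → push 11. Stack: [-6, 11]
BINARY_OP & → -6 & 11 = 10. Stack: [10]
STORE_FAST p → p=10. Stack: []
LOAD_FAST r → push -16. Stack: [-16]
RETURN_VALUE → return -16.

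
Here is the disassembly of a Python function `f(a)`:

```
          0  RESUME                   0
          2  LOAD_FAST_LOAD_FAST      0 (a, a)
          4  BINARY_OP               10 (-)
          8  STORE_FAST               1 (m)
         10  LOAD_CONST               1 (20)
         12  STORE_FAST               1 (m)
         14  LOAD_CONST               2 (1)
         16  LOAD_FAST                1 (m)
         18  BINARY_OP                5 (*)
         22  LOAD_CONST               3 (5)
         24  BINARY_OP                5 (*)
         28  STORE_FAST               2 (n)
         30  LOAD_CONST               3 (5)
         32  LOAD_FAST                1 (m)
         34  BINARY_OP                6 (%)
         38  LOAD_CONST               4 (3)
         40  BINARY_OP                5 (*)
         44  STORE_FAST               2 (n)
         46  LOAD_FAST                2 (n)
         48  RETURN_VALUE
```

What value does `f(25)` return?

15

LOAD_FAST_LOAD_FAST a,a → push 25,25. Stack: [25, 25]
BINARY_OP - → 25 - 25 = 0. Stack: [0]
STORE_FAST m → m=0. Stack: []
LOAD_CONST → push 20. Stack: [20]
STORE_FAST m → m=20. Stack: []
LOAD_CONST → push 1. Stack: [1]
LOAD_FAST m → push 20. Stack: [1, 20]
BINARY_OP * → 1 * 20 = 20. Stack: [20]
LOAD_CONST → push 5. Stack: [20, 5]
BINARY_OP * → 20 * 5 = 100. Stack: [100]
STORE_FAST n → n=100. Stack: []
LOAD_CONST → push 5. Stack: [5]
LOAD_FAST m → push 20. Stack: [5, 20]
BINARY_OP % → 5 % 20 = 5. Stack: [5]
LOAD_CONST → push 3. Stack: [5, 3]
BINARY_OP * → 5 * 3 = 15. Stack: [15]
STORE_FAST n → n=15. Stack: []
LOAD_FAST n → push 15. Stack: [15]
RETURN_VALUE → return 15.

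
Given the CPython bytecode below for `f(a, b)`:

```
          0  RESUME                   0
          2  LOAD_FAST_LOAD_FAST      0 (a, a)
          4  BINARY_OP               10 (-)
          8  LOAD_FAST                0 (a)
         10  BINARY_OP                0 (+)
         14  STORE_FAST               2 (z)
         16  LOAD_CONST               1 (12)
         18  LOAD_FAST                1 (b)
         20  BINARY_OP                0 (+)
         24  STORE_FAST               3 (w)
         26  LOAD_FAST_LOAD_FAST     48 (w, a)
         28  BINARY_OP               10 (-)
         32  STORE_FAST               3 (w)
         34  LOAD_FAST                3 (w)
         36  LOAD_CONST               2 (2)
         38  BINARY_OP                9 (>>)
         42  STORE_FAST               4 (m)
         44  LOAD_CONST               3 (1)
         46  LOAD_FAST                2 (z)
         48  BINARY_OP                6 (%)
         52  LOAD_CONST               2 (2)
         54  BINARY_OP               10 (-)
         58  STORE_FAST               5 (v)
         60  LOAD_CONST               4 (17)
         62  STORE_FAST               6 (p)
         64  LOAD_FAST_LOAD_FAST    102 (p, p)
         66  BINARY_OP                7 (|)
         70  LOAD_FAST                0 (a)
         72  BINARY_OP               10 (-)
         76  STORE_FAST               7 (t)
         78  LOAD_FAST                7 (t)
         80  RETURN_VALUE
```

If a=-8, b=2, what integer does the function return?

LOAD_FAST_LOAD_FAST a,a → push -8,-8. Stack: [-8, -8]
BINARY_OP - → -8 - -8 = 0. Stack: [0]
LOAD_FAST a → push -8. Stack: [0, -8]
BINARY_OP + → 0 + -8 = -8. Stack: [-8]
STORE_FAST z → z=-8. Stack: []
LOAD_CONST → push 12. Stack: [12]
LOAD_FAST b → push 2. Stack: [12, 2]
BINARY_OP + → 12 + 2 = 14. Stack: [14]
STORE_FAST w → w=14. Stack: []
LOAD_FAST_LOAD_FAST w,a → push 14,-8. Stack: [14, -8]
BINARY_OP - → 14 - -8 = 22. Stack: [22]
STORE_FAST w → w=22. Stack: []
LOAD_FAST w → push 22. Stack: [22]
LOAD_CONST → push 2. Stack: [22, 2]
BINARY_OP >> → 22 >> 2 = 5. Stack: [5]
STORE_FAST m → m=5. Stack: []
LOAD_CONST → push 1. Stack: [1]
LOAD_FAST z → push -8. Stack: [1, -8]
BINARY_OP % → 1 % -8 = -7. Stack: [-7]
LOAD_CONST → push 2. Stack: [-7, 2]
BINARY_OP - → -7 - 2 = -9. Stack: [-9]
STORE_FAST v → v=-9. Stack: []
LOAD_CONST → push 17. Stack: [17]
STORE_FAST p → p=17. Stack: []
LOAD_FAST_LOAD_FAST p,p → push 17,17. Stack: [17, 17]
BINARY_OP | → 17 | 17 = 17. Stack: [17]
LOAD_FAST a → push -8. Stack: [17, -8]
BINARY_OP - → 17 - -8 = 25. Stack: [25]
STORE_FAST t → t=25. Stack: []
LOAD_FAST t → push 25. Stack: [25]
RETURN_VALUE → return 25.

25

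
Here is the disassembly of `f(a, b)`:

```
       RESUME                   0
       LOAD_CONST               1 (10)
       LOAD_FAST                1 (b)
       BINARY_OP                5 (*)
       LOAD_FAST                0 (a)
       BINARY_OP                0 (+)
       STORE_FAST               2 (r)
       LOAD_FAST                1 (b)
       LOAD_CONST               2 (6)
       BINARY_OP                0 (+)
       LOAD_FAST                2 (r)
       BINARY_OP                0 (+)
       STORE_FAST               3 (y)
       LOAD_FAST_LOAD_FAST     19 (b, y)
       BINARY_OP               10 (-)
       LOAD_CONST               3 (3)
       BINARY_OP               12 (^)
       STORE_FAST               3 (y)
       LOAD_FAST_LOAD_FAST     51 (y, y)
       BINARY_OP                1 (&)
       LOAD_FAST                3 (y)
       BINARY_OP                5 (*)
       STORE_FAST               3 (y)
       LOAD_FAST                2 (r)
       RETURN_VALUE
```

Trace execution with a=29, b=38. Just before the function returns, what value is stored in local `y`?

171396

LOAD_CONST → push 10. Stack: [10]
LOAD_FAST b → push 38. Stack: [10, 38]
BINARY_OP * → 10 * 38 = 380. Stack: [380]
LOAD_FAST a → push 29. Stack: [380, 29]
BINARY_OP + → 380 + 29 = 409. Stack: [409]
STORE_FAST r → r=409. Stack: []
LOAD_FAST b → push 38. Stack: [38]
LOAD_CONST → push 6. Stack: [38, 6]
BINARY_OP + → 38 + 6 = 44. Stack: [44]
LOAD_FAST r → push 409. Stack: [44, 409]
BINARY_OP + → 44 + 409 = 453. Stack: [453]
STORE_FAST y → y=453. Stack: []
LOAD_FAST_LOAD_FAST b,y → push 38,453. Stack: [38, 453]
BINARY_OP - → 38 - 453 = -415. Stack: [-415]
LOAD_CONST → push 3. Stack: [-415, 3]
BINARY_OP ^ → -415 ^ 3 = -414. Stack: [-414]
STORE_FAST y → y=-414. Stack: []
LOAD_FAST_LOAD_FAST y,y → push -414,-414. Stack: [-414, -414]
BINARY_OP & → -414 & -414 = -414. Stack: [-414]
LOAD_FAST y → push -414. Stack: [-414, -414]
BINARY_OP * → -414 * -414 = 171396. Stack: [171396]
STORE_FAST y → y=171396. Stack: []
LOAD_FAST r → push 409. Stack: [409]
RETURN_VALUE → return 409.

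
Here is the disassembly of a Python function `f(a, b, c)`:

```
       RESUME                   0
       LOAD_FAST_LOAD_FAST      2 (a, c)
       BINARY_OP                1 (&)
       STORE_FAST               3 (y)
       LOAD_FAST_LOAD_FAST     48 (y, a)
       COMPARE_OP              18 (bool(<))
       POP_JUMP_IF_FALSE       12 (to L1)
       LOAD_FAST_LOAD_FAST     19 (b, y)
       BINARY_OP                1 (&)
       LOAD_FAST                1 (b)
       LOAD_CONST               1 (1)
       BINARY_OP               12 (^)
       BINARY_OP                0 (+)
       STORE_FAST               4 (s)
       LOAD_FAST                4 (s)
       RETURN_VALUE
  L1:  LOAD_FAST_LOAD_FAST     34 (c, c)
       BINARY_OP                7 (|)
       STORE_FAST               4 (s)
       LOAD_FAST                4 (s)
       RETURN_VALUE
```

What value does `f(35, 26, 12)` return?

27

LOAD_FAST_LOAD_FAST a,c → push 35,12. Stack: [35, 12]
BINARY_OP & → 35 & 12 = 0. Stack: [0]
STORE_FAST y → y=0. Stack: []
LOAD_FAST_LOAD_FAST y,a → push 0,35. Stack: [0, 35]
COMPARE_OP bool(<) → 0 vs 35 = True. Stack: [True]
POP_JUMP_IF_FALSE → pop True; no jump. Stack: []
LOAD_FAST_LOAD_FAST b,y → push 26,0. Stack: [26, 0]
BINARY_OP & → 26 & 0 = 0. Stack: [0]
LOAD_FAST b → push 26. Stack: [0, 26]
LOAD_CONST → push 1. Stack: [0, 26, 1]
BINARY_OP ^ → 26 ^ 1 = 27. Stack: [0, 27]
BINARY_OP + → 0 + 27 = 27. Stack: [27]
STORE_FAST s → s=27. Stack: []
LOAD_FAST s → push 27. Stack: [27]
RETURN_VALUE → return 27.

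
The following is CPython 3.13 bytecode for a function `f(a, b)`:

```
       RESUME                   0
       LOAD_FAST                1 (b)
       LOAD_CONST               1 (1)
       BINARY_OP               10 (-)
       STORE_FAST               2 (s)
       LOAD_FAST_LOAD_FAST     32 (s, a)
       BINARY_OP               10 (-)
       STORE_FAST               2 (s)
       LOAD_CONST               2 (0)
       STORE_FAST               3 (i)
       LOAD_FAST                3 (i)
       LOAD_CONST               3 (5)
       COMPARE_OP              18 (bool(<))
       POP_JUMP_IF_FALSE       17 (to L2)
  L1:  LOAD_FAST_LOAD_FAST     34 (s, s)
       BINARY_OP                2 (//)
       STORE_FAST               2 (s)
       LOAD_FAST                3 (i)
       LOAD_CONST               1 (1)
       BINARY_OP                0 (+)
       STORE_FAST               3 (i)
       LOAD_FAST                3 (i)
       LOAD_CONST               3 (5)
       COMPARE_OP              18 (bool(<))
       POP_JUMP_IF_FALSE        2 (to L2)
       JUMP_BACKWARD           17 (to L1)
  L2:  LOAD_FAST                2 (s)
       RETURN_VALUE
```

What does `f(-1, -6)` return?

LOAD_FAST b → push -6
LOAD_CONST → push 1
BINARY_OP - → -6 - 1 = -7
STORE_FAST s → s=-7
LOAD_FAST_LOAD_FAST s,a → push -7,-1
BINARY_OP - → -7 - -1 = -6
STORE_FAST s → s=-6
LOAD_CONST → push 0
STORE_FAST i → i=0
LOAD_FAST i → push 0
LOAD_CONST → push 5
COMPARE_OP bool(<) → 0 vs 5 = True
POP_JUMP_IF_FALSE → pop True; no jump
LOAD_FAST_LOAD_FAST s,s → push -6,-6
BINARY_OP // → -6 // -6 = 1
STORE_FAST s → s=1
LOAD_FAST i → push 0
LOAD_CONST → push 1
BINARY_OP + → 0 + 1 = 1
STORE_FAST i → i=1
LOAD_FAST i → push 1
LOAD_CONST → push 5
COMPARE_OP bool(<) → 1 vs 5 = True
POP_JUMP_IF_FALSE → pop True; no jump
LOAD_FAST_LOAD_FAST s,s → push 1,1
BINARY_OP // → 1 // 1 = 1
STORE_FAST s → s=1
LOAD_FAST i → push 1
LOAD_CONST → push 1
BINARY_OP + → 1 + 1 = 2
STORE_FAST i → i=2
LOAD_FAST i → push 2
LOAD_CONST → push 5
COMPARE_OP bool(<) → 2 vs 5 = True
POP_JUMP_IF_FALSE → pop True; no jump
LOAD_FAST_LOAD_FAST s,s → push 1,1
BINARY_OP // → 1 // 1 = 1
STORE_FAST s → s=1
LOAD_FAST i → push 2
LOAD_CONST → push 1
BINARY_OP + → 2 + 1 = 3
STORE_FAST i → i=3
LOAD_FAST i → push 3
LOAD_CONST → push 5
COMPARE_OP bool(<) → 3 vs 5 = True
POP_JUMP_IF_FALSE → pop True; no jump
LOAD_FAST_LOAD_FAST s,s → push 1,1
BINARY_OP // → 1 // 1 = 1
STORE_FAST s → s=1
LOAD_FAST i → push 3
LOAD_CONST → push 1
BINARY_OP + → 3 + 1 = 4
STORE_FAST i → i=4
LOAD_FAST i → push 4
LOAD_CONST → push 5
COMPARE_OP bool(<) → 4 vs 5 = True
POP_JUMP_IF_FALSE → pop True; no jump
LOAD_FAST_LOAD_FAST s,s → push 1,1
BINARY_OP // → 1 // 1 = 1
STORE_FAST s → s=1
LOAD_FAST i → push 4
LOAD_CONST → push 1
BINARY_OP + → 4 + 1 = 5
STORE_FAST i → i=5
LOAD_FAST i → push 5
LOAD_CONST → push 5
COMPARE_OP bool(<) → 5 vs 5 = False
POP_JUMP_IF_FALSE → pop False; jump
LOAD_FAST s → push 1
RETURN_VALUE → return 1.

1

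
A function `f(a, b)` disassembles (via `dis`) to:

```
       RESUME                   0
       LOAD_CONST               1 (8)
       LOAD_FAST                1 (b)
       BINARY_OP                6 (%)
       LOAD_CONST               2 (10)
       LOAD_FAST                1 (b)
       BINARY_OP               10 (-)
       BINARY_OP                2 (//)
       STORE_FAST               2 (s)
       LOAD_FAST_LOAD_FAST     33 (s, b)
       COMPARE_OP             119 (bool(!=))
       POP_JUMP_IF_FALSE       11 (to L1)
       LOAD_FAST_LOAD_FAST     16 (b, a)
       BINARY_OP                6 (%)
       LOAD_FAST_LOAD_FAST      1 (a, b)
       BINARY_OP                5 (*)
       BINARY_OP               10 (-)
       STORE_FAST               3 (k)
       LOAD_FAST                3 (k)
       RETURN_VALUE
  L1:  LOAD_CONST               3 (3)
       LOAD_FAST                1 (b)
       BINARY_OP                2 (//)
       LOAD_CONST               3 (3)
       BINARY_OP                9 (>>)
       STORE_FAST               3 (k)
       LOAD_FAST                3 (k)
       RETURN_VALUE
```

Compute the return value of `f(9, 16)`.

LOAD_CONST → push 8. Stack: [8]
LOAD_FAST b → push 16. Stack: [8, 16]
BINARY_OP % → 8 % 16 = 8. Stack: [8]
LOAD_CONST → push 10. Stack: [8, 10]
LOAD_FAST b → push 16. Stack: [8, 10, 16]
BINARY_OP - → 10 - 16 = -6. Stack: [8, -6]
BINARY_OP // → 8 // -6 = -2. Stack: [-2]
STORE_FAST s → s=-2. Stack: []
LOAD_FAST_LOAD_FAST s,b → push -2,16. Stack: [-2, 16]
COMPARE_OP bool(!=) → -2 vs 16 = True. Stack: [True]
POP_JUMP_IF_FALSE → pop True; no jump. Stack: []
LOAD_FAST_LOAD_FAST b,a → push 16,9. Stack: [16, 9]
BINARY_OP % → 16 % 9 = 7. Stack: [7]
LOAD_FAST_LOAD_FAST a,b → push 9,16. Stack: [7, 9, 16]
BINARY_OP * → 9 * 16 = 144. Stack: [7, 144]
BINARY_OP - → 7 - 144 = -137. Stack: [-137]
STORE_FAST k → k=-137. Stack: []
LOAD_FAST k → push -137. Stack: [-137]
RETURN_VALUE → return -137.

-137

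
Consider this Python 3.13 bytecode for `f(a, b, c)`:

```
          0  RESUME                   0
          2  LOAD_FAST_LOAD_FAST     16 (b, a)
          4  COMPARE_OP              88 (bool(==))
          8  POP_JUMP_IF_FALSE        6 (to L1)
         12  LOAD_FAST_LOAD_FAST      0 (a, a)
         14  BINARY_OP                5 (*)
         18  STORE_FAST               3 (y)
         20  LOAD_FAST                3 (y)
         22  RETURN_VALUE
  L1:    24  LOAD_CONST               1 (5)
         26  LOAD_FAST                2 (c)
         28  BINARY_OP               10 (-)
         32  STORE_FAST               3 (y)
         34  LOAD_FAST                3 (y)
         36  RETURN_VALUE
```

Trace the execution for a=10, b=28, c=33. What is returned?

LOAD_FAST_LOAD_FAST b,a → push 28,10. Stack: [28, 10]
COMPARE_OP bool(==) → 28 vs 10 = False. Stack: [False]
POP_JUMP_IF_FALSE → pop False; jump. Stack: []
LOAD_CONST → push 5. Stack: [5]
LOAD_FAST c → push 33. Stack: [5, 33]
BINARY_OP - → 5 - 33 = -28. Stack: [-28]
STORE_FAST y → y=-28. Stack: []
LOAD_FAST y → push -28. Stack: [-28]
RETURN_VALUE → return -28.

-28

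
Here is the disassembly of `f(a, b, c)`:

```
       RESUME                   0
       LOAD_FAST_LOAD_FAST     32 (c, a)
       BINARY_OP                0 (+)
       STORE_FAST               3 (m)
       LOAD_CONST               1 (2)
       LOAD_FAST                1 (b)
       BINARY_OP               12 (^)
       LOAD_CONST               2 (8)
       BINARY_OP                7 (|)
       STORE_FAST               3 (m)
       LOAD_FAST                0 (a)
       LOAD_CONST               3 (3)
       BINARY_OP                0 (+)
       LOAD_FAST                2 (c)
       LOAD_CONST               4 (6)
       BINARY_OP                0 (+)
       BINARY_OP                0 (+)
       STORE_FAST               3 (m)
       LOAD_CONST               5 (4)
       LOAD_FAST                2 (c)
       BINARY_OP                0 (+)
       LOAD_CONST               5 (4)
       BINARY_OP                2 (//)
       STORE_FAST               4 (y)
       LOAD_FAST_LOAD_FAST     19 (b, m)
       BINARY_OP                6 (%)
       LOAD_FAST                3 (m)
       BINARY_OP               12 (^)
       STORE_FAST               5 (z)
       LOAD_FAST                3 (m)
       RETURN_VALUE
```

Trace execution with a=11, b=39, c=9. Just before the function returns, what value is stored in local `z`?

23

LOAD_FAST_LOAD_FAST c,a → push 9,11. Stack: [9, 11]
BINARY_OP + → 9 + 11 = 20. Stack: [20]
STORE_FAST m → m=20. Stack: []
LOAD_CONST → push 2. Stack: [2]
LOAD_FAST b → push 39. Stack: [2, 39]
BINARY_OP ^ → 2 ^ 39 = 37. Stack: [37]
LOAD_CONST → push 8. Stack: [37, 8]
BINARY_OP | → 37 | 8 = 45. Stack: [45]
STORE_FAST m → m=45. Stack: []
LOAD_FAST a → push 11. Stack: [11]
LOAD_CONST → push 3. Stack: [11, 3]
BINARY_OP + → 11 + 3 = 14. Stack: [14]
LOAD_FAST c → push 9. Stack: [14, 9]
LOAD_CONST → push 6. Stack: [14, 9, 6]
BINARY_OP + → 9 + 6 = 15. Stack: [14, 15]
BINARY_OP + → 14 + 15 = 29. Stack: [29]
STORE_FAST m → m=29. Stack: []
LOAD_CONST → push 4. Stack: [4]
LOAD_FAST c → push 9. Stack: [4, 9]
BINARY_OP + → 4 + 9 = 13. Stack: [13]
LOAD_CONST → push 4. Stack: [13, 4]
BINARY_OP // → 13 // 4 = 3. Stack: [3]
STORE_FAST y → y=3. Stack: []
LOAD_FAST_LOAD_FAST b,m → push 39,29. Stack: [39, 29]
BINARY_OP % → 39 % 29 = 10. Stack: [10]
LOAD_FAST m → push 29. Stack: [10, 29]
BINARY_OP ^ → 10 ^ 29 = 23. Stack: [23]
STORE_FAST z → z=23. Stack: []
LOAD_FAST m → push 29. Stack: [29]
RETURN_VALUE → return 29.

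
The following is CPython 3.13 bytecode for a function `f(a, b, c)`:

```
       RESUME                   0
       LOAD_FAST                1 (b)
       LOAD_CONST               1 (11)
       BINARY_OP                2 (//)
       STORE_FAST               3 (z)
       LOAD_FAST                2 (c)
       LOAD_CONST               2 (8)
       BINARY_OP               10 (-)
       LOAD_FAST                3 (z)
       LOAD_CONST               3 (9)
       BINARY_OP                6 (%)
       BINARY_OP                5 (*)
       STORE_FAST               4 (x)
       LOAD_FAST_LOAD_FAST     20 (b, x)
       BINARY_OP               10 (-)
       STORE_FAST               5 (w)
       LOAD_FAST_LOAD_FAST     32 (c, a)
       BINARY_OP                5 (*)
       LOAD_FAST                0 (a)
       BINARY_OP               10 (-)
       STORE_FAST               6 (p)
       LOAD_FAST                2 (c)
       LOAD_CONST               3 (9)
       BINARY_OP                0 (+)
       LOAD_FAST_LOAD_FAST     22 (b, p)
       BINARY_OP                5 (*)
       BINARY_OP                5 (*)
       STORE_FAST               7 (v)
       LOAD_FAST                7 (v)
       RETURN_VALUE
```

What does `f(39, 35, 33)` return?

LOAD_FAST b → push 35. Stack: [35]
LOAD_CONST → push 11. Stack: [35, 11]
BINARY_OP // → 35 // 11 = 3. Stack: [3]
STORE_FAST z → z=3. Stack: []
LOAD_FAST c → push 33. Stack: [33]
LOAD_CONST → push 8. Stack: [33, 8]
BINARY_OP - → 33 - 8 = 25. Stack: [25]
LOAD_FAST z → push 3. Stack: [25, 3]
LOAD_CONST → push 9. Stack: [25, 3, 9]
BINARY_OP % → 3 % 9 = 3. Stack: [25, 3]
BINARY_OP * → 25 * 3 = 75. Stack: [75]
STORE_FAST x → x=75. Stack: []
LOAD_FAST_LOAD_FAST b,x → push 35,75. Stack: [35, 75]
BINARY_OP - → 35 - 75 = -40. Stack: [-40]
STORE_FAST w → w=-40. Stack: []
LOAD_FAST_LOAD_FAST c,a → push 33,39. Stack: [33, 39]
BINARY_OP * → 33 * 39 = 1287. Stack: [1287]
LOAD_FAST a → push 39. Stack: [1287, 39]
BINARY_OP - → 1287 - 39 = 1248. Stack: [1248]
STORE_FAST p → p=1248. Stack: []
LOAD_FAST c → push 33. Stack: [33]
LOAD_CONST → push 9. Stack: [33, 9]
BINARY_OP + → 33 + 9 = 42. Stack: [42]
LOAD_FAST_LOAD_FAST b,p → push 35,1248. Stack: [42, 35, 1248]
BINARY_OP * → 35 * 1248 = 43680. Stack: [42, 43680]
BINARY_OP * → 42 * 43680 = 1834560. Stack: [1834560]
STORE_FAST v → v=1834560. Stack: []
LOAD_FAST v → push 1834560. Stack: [1834560]
RETURN_VALUE → return 1834560.

1834560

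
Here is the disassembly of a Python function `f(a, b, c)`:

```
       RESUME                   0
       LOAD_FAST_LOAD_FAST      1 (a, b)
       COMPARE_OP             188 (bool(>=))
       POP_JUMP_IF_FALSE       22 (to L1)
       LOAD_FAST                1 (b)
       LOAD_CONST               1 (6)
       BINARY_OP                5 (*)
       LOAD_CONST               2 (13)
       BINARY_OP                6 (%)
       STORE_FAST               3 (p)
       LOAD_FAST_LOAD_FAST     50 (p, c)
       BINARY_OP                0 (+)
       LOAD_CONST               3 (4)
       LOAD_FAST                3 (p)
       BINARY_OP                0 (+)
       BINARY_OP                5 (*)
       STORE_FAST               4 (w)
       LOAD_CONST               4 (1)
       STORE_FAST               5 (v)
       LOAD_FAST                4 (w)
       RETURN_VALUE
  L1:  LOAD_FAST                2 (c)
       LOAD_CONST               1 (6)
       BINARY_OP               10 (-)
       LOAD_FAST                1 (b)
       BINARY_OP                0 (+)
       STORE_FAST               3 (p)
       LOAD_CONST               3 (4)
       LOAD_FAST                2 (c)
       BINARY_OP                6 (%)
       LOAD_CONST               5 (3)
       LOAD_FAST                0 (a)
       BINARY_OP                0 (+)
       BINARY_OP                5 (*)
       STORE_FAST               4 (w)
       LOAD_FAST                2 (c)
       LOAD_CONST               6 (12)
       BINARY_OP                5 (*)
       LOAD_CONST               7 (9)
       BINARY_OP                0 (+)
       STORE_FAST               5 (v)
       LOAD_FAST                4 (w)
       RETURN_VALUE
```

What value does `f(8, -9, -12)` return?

-15

LOAD_FAST_LOAD_FAST a,b → push 8,-9. Stack: [8, -9]
COMPARE_OP bool(>=) → 8 vs -9 = True. Stack: [True]
POP_JUMP_IF_FALSE → pop True; no jump. Stack: []
LOAD_FAST b → push -9. Stack: [-9]
LOAD_CONST → push 6. Stack: [-9, 6]
BINARY_OP * → -9 * 6 = -54. Stack: [-54]
LOAD_CONST → push 13. Stack: [-54, 13]
BINARY_OP % → -54 % 13 = 11. Stack: [11]
STORE_FAST p → p=11. Stack: []
LOAD_FAST_LOAD_FAST p,c → push 11,-12. Stack: [11, -12]
BINARY_OP + → 11 + -12 = -1. Stack: [-1]
LOAD_CONST → push 4. Stack: [-1, 4]
LOAD_FAST p → push 11. Stack: [-1, 4, 11]
BINARY_OP + → 4 + 11 = 15. Stack: [-1, 15]
BINARY_OP * → -1 * 15 = -15. Stack: [-15]
STORE_FAST w → w=-15. Stack: []
LOAD_CONST → push 1. Stack: [1]
STORE_FAST v → v=1. Stack: []
LOAD_FAST w → push -15. Stack: [-15]
RETURN_VALUE → return -15.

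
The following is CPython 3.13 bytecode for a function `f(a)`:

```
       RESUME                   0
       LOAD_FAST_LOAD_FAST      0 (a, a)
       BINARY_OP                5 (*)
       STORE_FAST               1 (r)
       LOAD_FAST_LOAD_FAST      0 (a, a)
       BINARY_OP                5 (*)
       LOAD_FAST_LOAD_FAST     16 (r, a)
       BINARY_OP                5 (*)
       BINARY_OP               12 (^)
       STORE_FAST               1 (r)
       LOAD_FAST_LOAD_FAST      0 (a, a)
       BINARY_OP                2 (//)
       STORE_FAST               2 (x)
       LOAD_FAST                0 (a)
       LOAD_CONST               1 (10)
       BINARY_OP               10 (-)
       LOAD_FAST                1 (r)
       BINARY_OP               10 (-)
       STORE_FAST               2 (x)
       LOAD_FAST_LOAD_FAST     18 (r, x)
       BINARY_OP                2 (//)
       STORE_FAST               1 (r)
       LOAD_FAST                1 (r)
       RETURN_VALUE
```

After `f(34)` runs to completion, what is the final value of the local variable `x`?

LOAD_FAST_LOAD_FAST a,a → push 34,34. Stack: [34, 34]
BINARY_OP * → 34 * 34 = 1156. Stack: [1156]
STORE_FAST r → r=1156. Stack: []
LOAD_FAST_LOAD_FAST a,a → push 34,34. Stack: [34, 34]
BINARY_OP * → 34 * 34 = 1156. Stack: [1156]
LOAD_FAST_LOAD_FAST r,a → push 1156,34. Stack: [1156, 1156, 34]
BINARY_OP * → 1156 * 34 = 39304. Stack: [1156, 39304]
BINARY_OP ^ → 1156 ^ 39304 = 40204. Stack: [40204]
STORE_FAST r → r=40204. Stack: []
LOAD_FAST_LOAD_FAST a,a → push 34,34. Stack: [34, 34]
BINARY_OP // → 34 // 34 = 1. Stack: [1]
STORE_FAST x → x=1. Stack: []
LOAD_FAST a → push 34. Stack: [34]
LOAD_CONST → push 10. Stack: [34, 10]
BINARY_OP - → 34 - 10 = 24. Stack: [24]
LOAD_FAST r → push 40204. Stack: [24, 40204]
BINARY_OP - → 24 - 40204 = -40180. Stack: [-40180]
STORE_FAST x → x=-40180. Stack: []
LOAD_FAST_LOAD_FAST r,x → push 40204,-40180. Stack: [40204, -40180]
BINARY_OP // → 40204 // -40180 = -2. Stack: [-2]
STORE_FAST r → r=-2. Stack: []
LOAD_FAST r → push -2. Stack: [-2]
RETURN_VALUE → return -2.

-40180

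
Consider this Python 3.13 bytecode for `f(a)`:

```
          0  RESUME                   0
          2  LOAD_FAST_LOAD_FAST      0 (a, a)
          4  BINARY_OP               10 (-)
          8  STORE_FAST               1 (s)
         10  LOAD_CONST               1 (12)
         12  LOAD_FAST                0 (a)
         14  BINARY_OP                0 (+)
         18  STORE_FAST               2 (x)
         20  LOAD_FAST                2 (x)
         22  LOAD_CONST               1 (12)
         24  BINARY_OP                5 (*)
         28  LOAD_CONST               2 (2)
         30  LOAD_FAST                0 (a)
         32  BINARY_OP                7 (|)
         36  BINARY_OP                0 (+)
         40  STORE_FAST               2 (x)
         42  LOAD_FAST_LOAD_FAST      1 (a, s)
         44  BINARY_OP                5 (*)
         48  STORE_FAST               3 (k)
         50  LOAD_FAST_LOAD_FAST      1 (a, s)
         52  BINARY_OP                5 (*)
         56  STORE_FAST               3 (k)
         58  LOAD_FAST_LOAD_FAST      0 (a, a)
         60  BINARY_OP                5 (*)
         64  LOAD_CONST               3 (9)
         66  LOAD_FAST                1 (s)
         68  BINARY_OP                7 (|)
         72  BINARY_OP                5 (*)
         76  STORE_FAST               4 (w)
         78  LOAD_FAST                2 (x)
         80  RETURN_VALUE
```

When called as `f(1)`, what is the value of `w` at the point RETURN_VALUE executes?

LOAD_FAST_LOAD_FAST a,a → push 1,1. Stack: [1, 1]
BINARY_OP - → 1 - 1 = 0. Stack: [0]
STORE_FAST s → s=0. Stack: []
LOAD_CONST → push 12. Stack: [12]
LOAD_FAST a → push 1. Stack: [12, 1]
BINARY_OP + → 12 + 1 = 13. Stack: [13]
STORE_FAST x → x=13. Stack: []
LOAD_FAST x → push 13. Stack: [13]
LOAD_CONST → push 12. Stack: [13, 12]
BINARY_OP * → 13 * 12 = 156. Stack: [156]
LOAD_CONST → push 2. Stack: [156, 2]
LOAD_FAST a → push 1. Stack: [156, 2, 1]
BINARY_OP | → 2 | 1 = 3. Stack: [156, 3]
BINARY_OP + → 156 + 3 = 159. Stack: [159]
STORE_FAST x → x=159. Stack: []
LOAD_FAST_LOAD_FAST a,s → push 1,0. Stack: [1, 0]
BINARY_OP * → 1 * 0 = 0. Stack: [0]
STORE_FAST k → k=0. Stack: []
LOAD_FAST_LOAD_FAST a,s → push 1,0. Stack: [1, 0]
BINARY_OP * → 1 * 0 = 0. Stack: [0]
STORE_FAST k → k=0. Stack: []
LOAD_FAST_LOAD_FAST a,a → push 1,1. Stack: [1, 1]
BINARY_OP * → 1 * 1 = 1. Stack: [1]
LOAD_CONST → push 9. Stack: [1, 9]
LOAD_FAST s → push 0. Stack: [1, 9, 0]
BINARY_OP | → 9 | 0 = 9. Stack: [1, 9]
BINARY_OP * → 1 * 9 = 9. Stack: [9]
STORE_FAST w → w=9. Stack: []
LOAD_FAST x → push 159. Stack: [159]
RETURN_VALUE → return 159.

9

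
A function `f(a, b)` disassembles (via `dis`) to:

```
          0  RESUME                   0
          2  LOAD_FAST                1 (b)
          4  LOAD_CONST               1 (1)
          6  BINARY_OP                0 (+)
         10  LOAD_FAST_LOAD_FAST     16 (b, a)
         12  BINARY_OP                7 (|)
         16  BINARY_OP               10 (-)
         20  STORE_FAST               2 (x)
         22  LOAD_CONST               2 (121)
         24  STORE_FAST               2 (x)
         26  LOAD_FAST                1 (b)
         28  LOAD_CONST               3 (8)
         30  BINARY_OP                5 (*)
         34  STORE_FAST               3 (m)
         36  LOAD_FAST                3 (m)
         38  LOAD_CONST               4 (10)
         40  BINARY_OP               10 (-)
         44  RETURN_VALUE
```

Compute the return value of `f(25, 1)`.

-2

LOAD_FAST b → push 1. Stack: [1]
LOAD_CONST → push 1. Stack: [1, 1]
BINARY_OP + → 1 + 1 = 2. Stack: [2]
LOAD_FAST_LOAD_FAST b,a → push 1,25. Stack: [2, 1, 25]
BINARY_OP | → 1 | 25 = 25. Stack: [2, 25]
BINARY_OP - → 2 - 25 = -23. Stack: [-23]
STORE_FAST x → x=-23. Stack: []
LOAD_CONST → push 121. Stack: [121]
STORE_FAST x → x=121. Stack: []
LOAD_FAST b → push 1. Stack: [1]
LOAD_CONST → push 8. Stack: [1, 8]
BINARY_OP * → 1 * 8 = 8. Stack: [8]
STORE_FAST m → m=8. Stack: []
LOAD_FAST m → push 8. Stack: [8]
LOAD_CONST → push 10. Stack: [8, 10]
BINARY_OP - → 8 - 10 = -2. Stack: [-2]
RETURN_VALUE → return -2.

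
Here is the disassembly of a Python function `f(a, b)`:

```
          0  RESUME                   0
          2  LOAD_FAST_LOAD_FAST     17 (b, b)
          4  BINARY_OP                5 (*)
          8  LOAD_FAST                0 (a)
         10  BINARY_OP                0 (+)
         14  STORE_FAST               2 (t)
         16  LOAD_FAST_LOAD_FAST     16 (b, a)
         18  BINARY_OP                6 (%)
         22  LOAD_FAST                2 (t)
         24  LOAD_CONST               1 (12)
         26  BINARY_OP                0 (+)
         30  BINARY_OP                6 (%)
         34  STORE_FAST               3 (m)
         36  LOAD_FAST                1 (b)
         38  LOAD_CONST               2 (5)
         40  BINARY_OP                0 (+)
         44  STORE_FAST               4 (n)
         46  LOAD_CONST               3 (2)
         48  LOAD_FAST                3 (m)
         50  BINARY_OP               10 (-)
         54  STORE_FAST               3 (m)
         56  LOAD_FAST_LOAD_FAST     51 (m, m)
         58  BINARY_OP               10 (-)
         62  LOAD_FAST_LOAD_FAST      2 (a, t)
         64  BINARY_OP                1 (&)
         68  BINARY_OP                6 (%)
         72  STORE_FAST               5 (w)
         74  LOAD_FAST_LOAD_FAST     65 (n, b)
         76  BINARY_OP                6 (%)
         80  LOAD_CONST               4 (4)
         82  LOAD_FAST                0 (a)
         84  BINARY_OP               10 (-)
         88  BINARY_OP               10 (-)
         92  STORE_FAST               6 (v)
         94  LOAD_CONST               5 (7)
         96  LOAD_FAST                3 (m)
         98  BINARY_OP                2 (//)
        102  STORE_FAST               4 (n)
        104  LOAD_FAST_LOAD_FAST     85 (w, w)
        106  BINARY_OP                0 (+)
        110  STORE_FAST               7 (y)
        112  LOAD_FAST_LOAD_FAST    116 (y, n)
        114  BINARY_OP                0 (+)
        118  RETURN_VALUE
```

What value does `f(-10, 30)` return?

3

LOAD_FAST_LOAD_FAST b,b → push 30,30. Stack: [30, 30]
BINARY_OP * → 30 * 30 = 900. Stack: [900]
LOAD_FAST a → push -10. Stack: [900, -10]
BINARY_OP + → 900 + -10 = 890. Stack: [890]
STORE_FAST t → t=890. Stack: []
LOAD_FAST_LOAD_FAST b,a → push 30,-10. Stack: [30, -10]
BINARY_OP % → 30 % -10 = 0. Stack: [0]
LOAD_FAST t → push 890. Stack: [0, 890]
LOAD_CONST → push 12. Stack: [0, 890, 12]
BINARY_OP + → 890 + 12 = 902. Stack: [0, 902]
BINARY_OP % → 0 % 902 = 0. Stack: [0]
STORE_FAST m → m=0. Stack: []
LOAD_FAST b → push 30. Stack: [30]
LOAD_CONST → push 5. Stack: [30, 5]
BINARY_OP + → 30 + 5 = 35. Stack: [35]
STORE_FAST n → n=35. Stack: []
LOAD_CONST → push 2. Stack: [2]
LOAD_FAST m → push 0. Stack: [2, 0]
BINARY_OP - → 2 - 0 = 2. Stack: [2]
STORE_FAST m → m=2. Stack: []
LOAD_FAST_LOAD_FAST m,m → push 2,2. Stack: [2, 2]
BINARY_OP - → 2 - 2 = 0. Stack: [0]
LOAD_FAST_LOAD_FAST a,t → push -10,890. Stack: [0, -10, 890]
BINARY_OP & → -10 & 890 = 882. Stack: [0, 882]
BINARY_OP % → 0 % 882 = 0. Stack: [0]
STORE_FAST w → w=0. Stack: []
LOAD_FAST_LOAD_FAST n,b → push 35,30. Stack: [35, 30]
BINARY_OP % → 35 % 30 = 5. Stack: [5]
LOAD_CONST → push 4. Stack: [5, 4]
LOAD_FAST a → push -10. Stack: [5, 4, -10]
BINARY_OP - → 4 - -10 = 14. Stack: [5, 14]
BINARY_OP - → 5 - 14 = -9. Stack: [-9]
STORE_FAST v → v=-9. Stack: []
LOAD_CONST → push 7. Stack: [7]
LOAD_FAST m → push 2. Stack: [7, 2]
BINARY_OP // → 7 // 2 = 3. Stack: [3]
STORE_FAST n → n=3. Stack: []
LOAD_FAST_LOAD_FAST w,w → push 0,0. Stack: [0, 0]
BINARY_OP + → 0 + 0 = 0. Stack: [0]
STORE_FAST y → y=0. Stack: []
LOAD_FAST_LOAD_FAST y,n → push 0,3. Stack: [0, 3]
BINARY_OP + → 0 + 3 = 3. Stack: [3]
RETURN_VALUE → return 3.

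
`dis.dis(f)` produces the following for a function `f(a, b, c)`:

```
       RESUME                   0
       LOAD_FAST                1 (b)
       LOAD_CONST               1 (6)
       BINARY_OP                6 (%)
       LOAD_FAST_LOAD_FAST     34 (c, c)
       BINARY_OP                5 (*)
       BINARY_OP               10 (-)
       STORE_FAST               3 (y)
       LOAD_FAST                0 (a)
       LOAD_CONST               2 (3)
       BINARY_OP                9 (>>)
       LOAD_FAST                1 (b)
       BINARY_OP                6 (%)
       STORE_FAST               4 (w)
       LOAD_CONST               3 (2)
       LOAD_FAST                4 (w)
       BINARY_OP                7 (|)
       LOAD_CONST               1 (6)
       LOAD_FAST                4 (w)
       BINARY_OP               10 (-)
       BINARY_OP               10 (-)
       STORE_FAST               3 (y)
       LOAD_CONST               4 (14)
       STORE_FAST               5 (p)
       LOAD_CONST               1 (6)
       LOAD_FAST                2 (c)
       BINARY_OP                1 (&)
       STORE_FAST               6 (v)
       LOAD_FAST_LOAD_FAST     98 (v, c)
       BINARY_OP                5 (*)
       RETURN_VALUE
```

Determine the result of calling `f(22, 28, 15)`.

90

LOAD_FAST b → push 28. Stack: [28]
LOAD_CONST → push 6. Stack: [28, 6]
BINARY_OP % → 28 % 6 = 4. Stack: [4]
LOAD_FAST_LOAD_FAST c,c → push 15,15. Stack: [4, 15, 15]
BINARY_OP * → 15 * 15 = 225. Stack: [4, 225]
BINARY_OP - → 4 - 225 = -221. Stack: [-221]
STORE_FAST y → y=-221. Stack: []
LOAD_FAST a → push 22. Stack: [22]
LOAD_CONST → push 3. Stack: [22, 3]
BINARY_OP >> → 22 >> 3 = 2. Stack: [2]
LOAD_FAST b → push 28. Stack: [2, 28]
BINARY_OP % → 2 % 28 = 2. Stack: [2]
STORE_FAST w → w=2. Stack: []
LOAD_CONST → push 2. Stack: [2]
LOAD_FAST w → push 2. Stack: [2, 2]
BINARY_OP | → 2 | 2 = 2. Stack: [2]
LOAD_CONST → push 6. Stack: [2, 6]
LOAD_FAST w → push 2. Stack: [2, 6, 2]
BINARY_OP - → 6 - 2 = 4. Stack: [2, 4]
BINARY_OP - → 2 - 4 = -2. Stack: [-2]
STORE_FAST y → y=-2. Stack: []
LOAD_CONST → push 14. Stack: [14]
STORE_FAST p → p=14. Stack: []
LOAD_CONST → push 6. Stack: [6]
LOAD_FAST c → push 15. Stack: [6, 15]
BINARY_OP & → 6 & 15 = 6. Stack: [6]
STORE_FAST v → v=6. Stack: []
LOAD_FAST_LOAD_FAST v,c → push 6,15. Stack: [6, 15]
BINARY_OP * → 6 * 15 = 90. Stack: [90]
RETURN_VALUE → return 90.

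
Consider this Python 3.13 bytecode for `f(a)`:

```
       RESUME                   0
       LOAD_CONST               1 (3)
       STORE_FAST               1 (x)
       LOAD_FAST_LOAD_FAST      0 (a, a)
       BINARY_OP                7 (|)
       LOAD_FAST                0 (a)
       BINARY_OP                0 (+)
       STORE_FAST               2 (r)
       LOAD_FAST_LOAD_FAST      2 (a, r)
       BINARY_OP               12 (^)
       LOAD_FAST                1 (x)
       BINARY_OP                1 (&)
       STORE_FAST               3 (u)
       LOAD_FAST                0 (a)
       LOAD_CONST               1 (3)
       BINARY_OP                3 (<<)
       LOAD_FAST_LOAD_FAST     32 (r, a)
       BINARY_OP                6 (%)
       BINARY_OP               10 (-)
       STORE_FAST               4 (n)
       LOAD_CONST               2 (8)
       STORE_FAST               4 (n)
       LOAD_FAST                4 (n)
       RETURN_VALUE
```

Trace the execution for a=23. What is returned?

8

LOAD_CONST → push 3. Stack: [3]
STORE_FAST x → x=3. Stack: []
LOAD_FAST_LOAD_FAST a,a → push 23,23. Stack: [23, 23]
BINARY_OP | → 23 | 23 = 23. Stack: [23]
LOAD_FAST a → push 23. Stack: [23, 23]
BINARY_OP + → 23 + 23 = 46. Stack: [46]
STORE_FAST r → r=46. Stack: []
LOAD_FAST_LOAD_FAST a,r → push 23,46. Stack: [23, 46]
BINARY_OP ^ → 23 ^ 46 = 57. Stack: [57]
LOAD_FAST x → push 3. Stack: [57, 3]
BINARY_OP & → 57 & 3 = 1. Stack: [1]
STORE_FAST u → u=1. Stack: []
LOAD_FAST a → push 23. Stack: [23]
LOAD_CONST → push 3. Stack: [23, 3]
BINARY_OP << → 23 << 3 = 184. Stack: [184]
LOAD_FAST_LOAD_FAST r,a → push 46,23. Stack: [184, 46, 23]
BINARY_OP % → 46 % 23 = 0. Stack: [184, 0]
BINARY_OP - → 184 - 0 = 184. Stack: [184]
STORE_FAST n → n=184. Stack: []
LOAD_CONST → push 8. Stack: [8]
STORE_FAST n → n=8. Stack: []
LOAD_FAST n → push 8. Stack: [8]
RETURN_VALUE → return 8.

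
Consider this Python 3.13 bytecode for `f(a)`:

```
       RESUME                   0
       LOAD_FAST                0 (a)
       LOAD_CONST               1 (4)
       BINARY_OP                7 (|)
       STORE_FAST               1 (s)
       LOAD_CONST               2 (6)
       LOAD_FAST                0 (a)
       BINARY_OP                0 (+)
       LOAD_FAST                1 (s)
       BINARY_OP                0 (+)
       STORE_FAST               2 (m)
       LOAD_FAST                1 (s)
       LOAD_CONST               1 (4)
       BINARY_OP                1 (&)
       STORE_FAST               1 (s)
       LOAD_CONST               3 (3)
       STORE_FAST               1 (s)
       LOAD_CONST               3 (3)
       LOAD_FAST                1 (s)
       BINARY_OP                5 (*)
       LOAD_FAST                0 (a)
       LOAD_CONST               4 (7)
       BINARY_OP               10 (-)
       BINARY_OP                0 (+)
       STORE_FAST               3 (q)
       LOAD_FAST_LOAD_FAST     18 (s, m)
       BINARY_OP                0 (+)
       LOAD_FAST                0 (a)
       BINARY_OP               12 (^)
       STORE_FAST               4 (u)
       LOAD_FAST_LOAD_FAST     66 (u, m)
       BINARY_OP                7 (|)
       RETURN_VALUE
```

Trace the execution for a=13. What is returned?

46

LOAD_FAST a → push 13. Stack: [13]
LOAD_CONST → push 4. Stack: [13, 4]
BINARY_OP | → 13 | 4 = 13. Stack: [13]
STORE_FAST s → s=13. Stack: []
LOAD_CONST → push 6. Stack: [6]
LOAD_FAST a → push 13. Stack: [6, 13]
BINARY_OP + → 6 + 13 = 19. Stack: [19]
LOAD_FAST s → push 13. Stack: [19, 13]
BINARY_OP + → 19 + 13 = 32. Stack: [32]
STORE_FAST m → m=32. Stack: []
LOAD_FAST s → push 13. Stack: [13]
LOAD_CONST → push 4. Stack: [13, 4]
BINARY_OP & → 13 & 4 = 4. Stack: [4]
STORE_FAST s → s=4. Stack: []
LOAD_CONST → push 3. Stack: [3]
STORE_FAST s → s=3. Stack: []
LOAD_CONST → push 3. Stack: [3]
LOAD_FAST s → push 3. Stack: [3, 3]
BINARY_OP * → 3 * 3 = 9. Stack: [9]
LOAD_FAST a → push 13. Stack: [9, 13]
LOAD_CONST → push 7. Stack: [9, 13, 7]
BINARY_OP - → 13 - 7 = 6. Stack: [9, 6]
BINARY_OP + → 9 + 6 = 15. Stack: [15]
STORE_FAST q → q=15. Stack: []
LOAD_FAST_LOAD_FAST s,m → push 3,32. Stack: [3, 32]
BINARY_OP + → 3 + 32 = 35. Stack: [35]
LOAD_FAST a → push 13. Stack: [35, 13]
BINARY_OP ^ → 35 ^ 13 = 46. Stack: [46]
STORE_FAST u → u=46. Stack: []
LOAD_FAST_LOAD_FAST u,m → push 46,32. Stack: [46, 32]
BINARY_OP | → 46 | 32 = 46. Stack: [46]
RETURN_VALUE → return 46.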